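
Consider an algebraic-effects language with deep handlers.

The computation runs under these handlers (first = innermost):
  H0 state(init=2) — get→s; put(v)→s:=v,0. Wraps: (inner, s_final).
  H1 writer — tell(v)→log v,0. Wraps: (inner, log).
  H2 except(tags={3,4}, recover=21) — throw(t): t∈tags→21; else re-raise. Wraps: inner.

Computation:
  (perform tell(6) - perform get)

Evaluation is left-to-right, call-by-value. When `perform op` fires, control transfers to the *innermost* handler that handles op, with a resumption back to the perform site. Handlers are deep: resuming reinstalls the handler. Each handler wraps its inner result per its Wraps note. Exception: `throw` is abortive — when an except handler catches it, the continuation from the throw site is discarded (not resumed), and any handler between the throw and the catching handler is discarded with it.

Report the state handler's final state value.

Answer: 2

Working:
tell(6) @ H1 ⇒ log+=6
get @ H0 ⇒ 2
H0 returns (-2, 2)
H1 returns ((-2, 2), (6))
H2 returns ((-2, 2), (6))
= ((-2, 2), (6))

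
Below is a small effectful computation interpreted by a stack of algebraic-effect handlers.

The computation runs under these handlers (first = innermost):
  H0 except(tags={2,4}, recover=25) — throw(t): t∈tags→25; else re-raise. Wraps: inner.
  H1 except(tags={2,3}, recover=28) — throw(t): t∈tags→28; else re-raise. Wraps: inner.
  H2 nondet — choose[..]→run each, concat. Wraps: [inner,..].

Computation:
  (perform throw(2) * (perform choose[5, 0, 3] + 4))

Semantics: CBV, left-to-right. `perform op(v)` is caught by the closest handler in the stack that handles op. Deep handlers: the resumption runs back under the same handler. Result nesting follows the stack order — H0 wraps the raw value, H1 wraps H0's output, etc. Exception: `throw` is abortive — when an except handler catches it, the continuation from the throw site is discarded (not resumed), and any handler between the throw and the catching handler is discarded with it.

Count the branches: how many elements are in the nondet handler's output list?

Working:
throw(2) @ H0 caught ⇒ 25
H1 returns 25
H2 returns [25]
= [25]

Answer: 1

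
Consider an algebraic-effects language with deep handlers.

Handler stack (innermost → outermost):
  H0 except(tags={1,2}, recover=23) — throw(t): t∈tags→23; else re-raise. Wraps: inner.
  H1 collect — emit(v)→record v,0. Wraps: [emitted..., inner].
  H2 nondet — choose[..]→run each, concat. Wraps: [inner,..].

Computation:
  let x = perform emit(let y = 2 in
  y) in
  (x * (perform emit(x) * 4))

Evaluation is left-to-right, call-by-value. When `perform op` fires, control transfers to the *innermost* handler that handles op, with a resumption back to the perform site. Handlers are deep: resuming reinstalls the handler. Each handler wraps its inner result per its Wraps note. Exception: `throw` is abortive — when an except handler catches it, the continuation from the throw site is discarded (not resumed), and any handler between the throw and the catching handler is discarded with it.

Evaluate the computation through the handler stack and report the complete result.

Step-by-step:
emit(2) @ H1 ⇒ out+=2
emit(0) @ H1 ⇒ out+=0
H0 returns 0
H1 returns [2, 0, 0]
H2 returns [[2, 0, 0]]
= [[2, 0, 0]]

Answer: [[2, 0, 0]]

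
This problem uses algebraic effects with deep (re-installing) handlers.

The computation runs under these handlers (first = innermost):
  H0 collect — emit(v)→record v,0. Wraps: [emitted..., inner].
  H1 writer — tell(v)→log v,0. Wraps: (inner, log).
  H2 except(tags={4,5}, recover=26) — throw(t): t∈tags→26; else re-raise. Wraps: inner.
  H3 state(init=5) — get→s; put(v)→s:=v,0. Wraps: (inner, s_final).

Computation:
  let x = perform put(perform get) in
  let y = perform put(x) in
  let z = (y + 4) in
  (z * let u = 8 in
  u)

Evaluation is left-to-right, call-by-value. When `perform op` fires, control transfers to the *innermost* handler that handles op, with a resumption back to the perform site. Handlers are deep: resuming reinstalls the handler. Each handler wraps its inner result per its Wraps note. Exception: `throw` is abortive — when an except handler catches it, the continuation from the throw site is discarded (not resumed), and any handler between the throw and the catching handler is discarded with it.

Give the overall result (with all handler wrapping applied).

Answer: (([32], ()), 0)

Step-by-step:
get @ H3 ⇒ 5
put(5) @ H3 ⇒ s:=5
put(0) @ H3 ⇒ s:=0
H0 returns [32]
H1 returns ([32], ())
H2 returns ([32], ())
H3 returns (([32], ()), 0)
= (([32], ()), 0)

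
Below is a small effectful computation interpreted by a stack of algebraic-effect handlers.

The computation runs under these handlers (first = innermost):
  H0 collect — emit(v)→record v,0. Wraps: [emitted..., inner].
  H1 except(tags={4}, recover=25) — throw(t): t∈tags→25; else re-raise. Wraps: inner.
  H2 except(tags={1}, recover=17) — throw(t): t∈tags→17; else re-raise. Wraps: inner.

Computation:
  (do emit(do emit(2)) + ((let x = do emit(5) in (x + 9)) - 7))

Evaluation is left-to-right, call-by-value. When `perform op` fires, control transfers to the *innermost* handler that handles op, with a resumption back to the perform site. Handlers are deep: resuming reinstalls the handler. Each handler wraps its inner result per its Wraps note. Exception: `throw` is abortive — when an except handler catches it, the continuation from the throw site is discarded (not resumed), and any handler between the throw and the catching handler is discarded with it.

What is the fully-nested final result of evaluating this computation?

Working:
emit(2) @ H0 ⇒ out+=2
emit(0) @ H0 ⇒ out+=0
emit(5) @ H0 ⇒ out+=5
H0 returns [2, 0, 5, 2]
H1 returns [2, 0, 5, 2]
H2 returns [2, 0, 5, 2]
= [2, 0, 5, 2]

Answer: [2, 0, 5, 2]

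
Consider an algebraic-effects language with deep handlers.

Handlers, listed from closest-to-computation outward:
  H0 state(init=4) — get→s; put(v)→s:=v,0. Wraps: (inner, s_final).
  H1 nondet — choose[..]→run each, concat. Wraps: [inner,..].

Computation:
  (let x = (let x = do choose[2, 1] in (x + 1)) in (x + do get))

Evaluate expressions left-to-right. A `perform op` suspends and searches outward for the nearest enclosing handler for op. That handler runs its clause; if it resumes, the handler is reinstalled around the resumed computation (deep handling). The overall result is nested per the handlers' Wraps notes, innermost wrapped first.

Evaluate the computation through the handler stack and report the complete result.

Step-by-step:
choose[2, 1] @ H1
  branch[0] choose=2:
    get @ H0 ⇒ 4
    H0 returns (7, 4)
    H1 returns [(7, 4)]
  branch[1] choose=1:
    get @ H0 ⇒ 4
    H0 returns (6, 4)
    H1 returns [(6, 4)]
= [(7, 4), (6, 4)]

Answer: [(7, 4), (6, 4)]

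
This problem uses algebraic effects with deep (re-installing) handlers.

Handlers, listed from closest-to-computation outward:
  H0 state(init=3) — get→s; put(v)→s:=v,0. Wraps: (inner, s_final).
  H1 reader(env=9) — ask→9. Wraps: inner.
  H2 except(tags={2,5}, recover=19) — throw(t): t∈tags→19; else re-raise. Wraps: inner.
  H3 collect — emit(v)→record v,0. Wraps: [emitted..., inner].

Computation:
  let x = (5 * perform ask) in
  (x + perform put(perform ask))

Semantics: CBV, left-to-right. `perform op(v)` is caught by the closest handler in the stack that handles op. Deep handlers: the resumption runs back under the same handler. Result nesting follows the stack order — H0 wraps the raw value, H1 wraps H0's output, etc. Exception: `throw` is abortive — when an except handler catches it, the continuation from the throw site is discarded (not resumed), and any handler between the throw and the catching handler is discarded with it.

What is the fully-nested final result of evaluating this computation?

Answer: [(45, 9)]

Evaluation trace:
ask @ H1 ⇒ 9
ask @ H1 ⇒ 9
put(9) @ H0 ⇒ s:=9
H0 returns (45, 9)
H1 returns (45, 9)
H2 returns (45, 9)
H3 returns [(45, 9)]
= [(45, 9)]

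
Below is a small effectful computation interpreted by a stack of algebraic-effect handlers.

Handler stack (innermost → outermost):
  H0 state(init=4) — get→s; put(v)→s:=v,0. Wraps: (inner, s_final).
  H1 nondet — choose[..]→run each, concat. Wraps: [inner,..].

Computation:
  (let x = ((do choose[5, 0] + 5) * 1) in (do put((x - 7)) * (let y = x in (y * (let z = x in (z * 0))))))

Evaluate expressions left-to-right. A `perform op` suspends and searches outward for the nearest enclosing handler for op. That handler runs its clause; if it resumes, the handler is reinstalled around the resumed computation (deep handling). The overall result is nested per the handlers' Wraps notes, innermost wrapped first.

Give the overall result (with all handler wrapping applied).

Answer: [(0, 3), (0, -2)]

Working:
choose[5, 0] @ H1
  branch[0] choose=5:
    put(3) @ H0 ⇒ s:=3
    H0 returns (0, 3)
    H1 returns [(0, 3)]
  branch[1] choose=0:
    put(-2) @ H0 ⇒ s:=-2
    H0 returns (0, -2)
    H1 returns [(0, -2)]
= [(0, 3), (0, -2)]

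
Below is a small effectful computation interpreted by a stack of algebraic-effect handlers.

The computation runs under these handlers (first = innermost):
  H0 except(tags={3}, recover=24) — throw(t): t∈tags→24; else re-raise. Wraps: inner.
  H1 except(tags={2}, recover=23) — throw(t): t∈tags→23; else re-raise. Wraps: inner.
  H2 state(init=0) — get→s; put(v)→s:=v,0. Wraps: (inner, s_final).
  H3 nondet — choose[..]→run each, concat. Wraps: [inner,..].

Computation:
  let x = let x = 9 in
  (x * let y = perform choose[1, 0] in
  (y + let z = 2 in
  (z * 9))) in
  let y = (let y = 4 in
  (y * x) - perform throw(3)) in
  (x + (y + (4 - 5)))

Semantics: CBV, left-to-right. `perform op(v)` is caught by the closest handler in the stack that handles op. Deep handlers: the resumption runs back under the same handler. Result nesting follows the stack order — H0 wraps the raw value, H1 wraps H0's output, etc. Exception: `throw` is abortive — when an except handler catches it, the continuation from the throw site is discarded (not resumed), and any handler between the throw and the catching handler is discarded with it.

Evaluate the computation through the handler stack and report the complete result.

Evaluation trace:
choose[1, 0] @ H3
  branch[0] choose=1:
    throw(3) @ H0 caught ⇒ 24
    H1 returns 24
    H2 returns (24, 0)
    H3 returns [(24, 0)]
  branch[1] choose=0:
    throw(3) @ H0 caught ⇒ 24
    H1 returns 24
    H2 returns (24, 0)
    H3 returns [(24, 0)]
= [(24, 0), (24, 0)]

Answer: [(24, 0), (24, 0)]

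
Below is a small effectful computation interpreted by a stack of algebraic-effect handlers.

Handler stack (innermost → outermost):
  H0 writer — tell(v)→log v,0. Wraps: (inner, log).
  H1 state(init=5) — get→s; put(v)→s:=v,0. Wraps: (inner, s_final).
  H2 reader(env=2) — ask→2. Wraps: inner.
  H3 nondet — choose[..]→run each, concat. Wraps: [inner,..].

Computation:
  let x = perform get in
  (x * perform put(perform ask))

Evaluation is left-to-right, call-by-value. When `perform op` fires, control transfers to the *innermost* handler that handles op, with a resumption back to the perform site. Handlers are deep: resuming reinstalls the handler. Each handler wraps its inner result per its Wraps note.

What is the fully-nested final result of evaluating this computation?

Answer: [((0, ()), 2)]

Evaluation trace:
get @ H1 ⇒ 5
ask @ H2 ⇒ 2
put(2) @ H1 ⇒ s:=2
H0 returns (0, ())
H1 returns ((0, ()), 2)
H2 returns ((0, ()), 2)
H3 returns [((0, ()), 2)]
= [((0, ()), 2)]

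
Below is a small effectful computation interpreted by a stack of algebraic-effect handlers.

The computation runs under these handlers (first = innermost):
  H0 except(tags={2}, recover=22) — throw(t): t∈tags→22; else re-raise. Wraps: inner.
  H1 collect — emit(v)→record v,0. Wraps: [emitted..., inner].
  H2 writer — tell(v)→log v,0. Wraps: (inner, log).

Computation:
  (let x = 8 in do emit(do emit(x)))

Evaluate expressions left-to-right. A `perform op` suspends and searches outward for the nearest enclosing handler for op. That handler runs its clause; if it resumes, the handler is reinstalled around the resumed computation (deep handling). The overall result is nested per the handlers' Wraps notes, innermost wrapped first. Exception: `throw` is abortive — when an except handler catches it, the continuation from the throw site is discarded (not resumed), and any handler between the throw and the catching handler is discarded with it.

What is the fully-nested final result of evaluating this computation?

Answer: ([8, 0, 0], ())

Evaluation trace:
emit(8) @ H1 ⇒ out+=8
emit(0) @ H1 ⇒ out+=0
H0 returns 0
H1 returns [8, 0, 0]
H2 returns ([8, 0, 0], ())
= ([8, 0, 0], ())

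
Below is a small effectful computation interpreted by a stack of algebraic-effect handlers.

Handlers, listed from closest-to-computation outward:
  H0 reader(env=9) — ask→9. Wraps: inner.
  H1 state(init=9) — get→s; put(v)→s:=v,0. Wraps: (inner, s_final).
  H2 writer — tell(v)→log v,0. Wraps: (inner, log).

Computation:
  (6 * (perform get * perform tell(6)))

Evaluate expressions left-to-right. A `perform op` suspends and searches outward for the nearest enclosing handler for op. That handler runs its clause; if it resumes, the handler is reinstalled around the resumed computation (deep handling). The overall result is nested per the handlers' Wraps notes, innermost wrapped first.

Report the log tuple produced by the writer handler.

Answer: (6)

Evaluation trace:
get @ H1 ⇒ 9
tell(6) @ H2 ⇒ log+=6
H0 returns 0
H1 returns (0, 9)
H2 returns ((0, 9), (6))
= ((0, 9), (6))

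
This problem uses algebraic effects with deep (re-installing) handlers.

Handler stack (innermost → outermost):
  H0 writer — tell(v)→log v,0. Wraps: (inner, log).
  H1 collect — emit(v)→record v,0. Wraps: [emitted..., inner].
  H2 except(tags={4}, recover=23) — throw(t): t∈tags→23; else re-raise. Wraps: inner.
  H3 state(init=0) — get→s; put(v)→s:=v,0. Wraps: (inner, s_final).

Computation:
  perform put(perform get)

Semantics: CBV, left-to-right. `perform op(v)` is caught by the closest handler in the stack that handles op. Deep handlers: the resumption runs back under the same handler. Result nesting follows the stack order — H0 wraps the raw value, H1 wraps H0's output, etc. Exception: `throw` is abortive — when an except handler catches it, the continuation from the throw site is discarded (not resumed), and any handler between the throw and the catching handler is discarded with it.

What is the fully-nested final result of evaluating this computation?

Answer: ([(0, ())], 0)

Evaluation trace:
get @ H3 ⇒ 0
put(0) @ H3 ⇒ s:=0
H0 returns (0, ())
H1 returns [(0, ())]
H2 returns [(0, ())]
H3 returns ([(0, ())], 0)
= ([(0, ())], 0)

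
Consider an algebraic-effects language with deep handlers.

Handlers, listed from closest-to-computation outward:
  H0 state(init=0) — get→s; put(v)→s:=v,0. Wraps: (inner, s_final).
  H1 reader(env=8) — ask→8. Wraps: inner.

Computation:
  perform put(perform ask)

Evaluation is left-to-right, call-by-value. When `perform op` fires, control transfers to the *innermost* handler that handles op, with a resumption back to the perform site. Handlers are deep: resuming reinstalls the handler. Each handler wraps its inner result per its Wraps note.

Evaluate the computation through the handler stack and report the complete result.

Answer: (0, 8)

Working:
ask @ H1 ⇒ 8
put(8) @ H0 ⇒ s:=8
H0 returns (0, 8)
H1 returns (0, 8)
= (0, 8)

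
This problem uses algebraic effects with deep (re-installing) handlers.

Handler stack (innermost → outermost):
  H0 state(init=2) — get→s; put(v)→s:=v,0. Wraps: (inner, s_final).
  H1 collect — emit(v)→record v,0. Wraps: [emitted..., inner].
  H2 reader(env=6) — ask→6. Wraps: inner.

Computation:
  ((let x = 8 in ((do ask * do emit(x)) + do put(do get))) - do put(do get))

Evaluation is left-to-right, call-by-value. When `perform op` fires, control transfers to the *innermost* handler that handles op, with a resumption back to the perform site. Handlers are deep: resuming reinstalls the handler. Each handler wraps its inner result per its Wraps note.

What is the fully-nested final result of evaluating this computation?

Answer: [8, (0, 2)]

Step-by-step:
ask @ H2 ⇒ 6
emit(8) @ H1 ⇒ out+=8
get @ H0 ⇒ 2
put(2) @ H0 ⇒ s:=2
get @ H0 ⇒ 2
put(2) @ H0 ⇒ s:=2
H0 returns (0, 2)
H1 returns [8, (0, 2)]
H2 returns [8, (0, 2)]
= [8, (0, 2)]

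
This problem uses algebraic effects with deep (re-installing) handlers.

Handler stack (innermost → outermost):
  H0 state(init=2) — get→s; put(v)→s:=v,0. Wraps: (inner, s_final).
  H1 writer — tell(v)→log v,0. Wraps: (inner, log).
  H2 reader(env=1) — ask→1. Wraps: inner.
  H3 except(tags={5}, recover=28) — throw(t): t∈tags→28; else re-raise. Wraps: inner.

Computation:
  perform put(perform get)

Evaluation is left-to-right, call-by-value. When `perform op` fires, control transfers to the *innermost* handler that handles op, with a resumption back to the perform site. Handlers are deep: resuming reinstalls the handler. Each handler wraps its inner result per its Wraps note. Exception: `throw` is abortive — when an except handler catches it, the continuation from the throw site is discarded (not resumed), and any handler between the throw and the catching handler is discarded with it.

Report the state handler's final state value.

Answer: 2

Step-by-step:
get @ H0 ⇒ 2
put(2) @ H0 ⇒ s:=2
H0 returns (0, 2)
H1 returns ((0, 2), ())
H2 returns ((0, 2), ())
H3 returns ((0, 2), ())
= ((0, 2), ())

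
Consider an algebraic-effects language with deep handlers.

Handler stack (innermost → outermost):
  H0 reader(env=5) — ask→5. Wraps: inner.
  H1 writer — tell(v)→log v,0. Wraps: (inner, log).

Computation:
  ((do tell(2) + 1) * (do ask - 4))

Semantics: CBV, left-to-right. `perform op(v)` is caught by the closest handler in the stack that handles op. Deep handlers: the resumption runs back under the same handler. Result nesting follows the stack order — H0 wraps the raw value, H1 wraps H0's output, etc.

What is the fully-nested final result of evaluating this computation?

Answer: (1, (2))

Evaluation trace:
tell(2) @ H1 ⇒ log+=2
ask @ H0 ⇒ 5
H0 returns 1
H1 returns (1, (2))
= (1, (2))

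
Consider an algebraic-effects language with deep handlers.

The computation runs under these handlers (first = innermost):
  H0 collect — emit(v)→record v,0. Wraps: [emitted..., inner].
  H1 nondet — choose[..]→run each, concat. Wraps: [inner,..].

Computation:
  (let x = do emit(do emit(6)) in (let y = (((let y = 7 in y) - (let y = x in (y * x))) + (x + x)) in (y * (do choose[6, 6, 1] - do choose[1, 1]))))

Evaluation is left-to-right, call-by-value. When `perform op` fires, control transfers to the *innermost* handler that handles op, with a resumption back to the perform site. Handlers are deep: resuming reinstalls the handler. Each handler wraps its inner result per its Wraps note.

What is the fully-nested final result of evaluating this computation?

Answer: [[6, 0, 35], [6, 0, 35], [6, 0, 35], [6, 0, 35], [6, 0, 0], [6, 0, 0]]

Working:
emit(6) @ H0 ⇒ out+=6
emit(0) @ H0 ⇒ out+=0
choose[6, 6, 1] @ H1
  branch[0] choose=6:
    choose[1, 1] @ H1
      branch[0] choose=1:
        H0 returns [6, 0, 35]
        H1 returns [[6, 0, 35]]
      branch[1] choose=1:
        H0 returns [6, 0, 35]
        H1 returns [[6, 0, 35]]
  branch[1] choose=6:
    choose[1, 1] @ H1
      branch[0] choose=1:
        H0 returns [6, 0, 35]
        H1 returns [[6, 0, 35]]
      branch[1] choose=1:
        H0 returns [6, 0, 35]
        H1 returns [[6, 0, 35]]
  branch[2] choose=1:
    choose[1, 1] @ H1
      branch[0] choose=1:
        H0 returns [6, 0, 0]
        H1 returns [[6, 0, 0]]
      branch[1] choose=1:
        H0 returns [6, 0, 0]
        H1 returns [[6, 0, 0]]
= [[6, 0, 35], [6, 0, 35], [6, 0, 35], [6, 0, 35], [6, 0, 0], [6, 0, 0]]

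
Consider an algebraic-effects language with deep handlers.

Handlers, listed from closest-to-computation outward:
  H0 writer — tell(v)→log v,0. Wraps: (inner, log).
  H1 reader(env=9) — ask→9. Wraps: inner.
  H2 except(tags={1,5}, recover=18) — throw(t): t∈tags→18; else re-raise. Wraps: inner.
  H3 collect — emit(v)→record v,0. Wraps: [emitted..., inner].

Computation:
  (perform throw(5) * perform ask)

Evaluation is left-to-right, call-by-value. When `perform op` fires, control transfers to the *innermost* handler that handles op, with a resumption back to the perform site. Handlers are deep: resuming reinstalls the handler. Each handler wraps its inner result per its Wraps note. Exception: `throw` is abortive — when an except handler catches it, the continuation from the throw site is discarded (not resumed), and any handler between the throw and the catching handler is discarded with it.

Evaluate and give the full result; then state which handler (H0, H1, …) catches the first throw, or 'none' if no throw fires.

Working:
throw(5) @ H2 caught ⇒ 18
H3 returns [18]
= [18]

Answer: [18] ; first throw caught by: H2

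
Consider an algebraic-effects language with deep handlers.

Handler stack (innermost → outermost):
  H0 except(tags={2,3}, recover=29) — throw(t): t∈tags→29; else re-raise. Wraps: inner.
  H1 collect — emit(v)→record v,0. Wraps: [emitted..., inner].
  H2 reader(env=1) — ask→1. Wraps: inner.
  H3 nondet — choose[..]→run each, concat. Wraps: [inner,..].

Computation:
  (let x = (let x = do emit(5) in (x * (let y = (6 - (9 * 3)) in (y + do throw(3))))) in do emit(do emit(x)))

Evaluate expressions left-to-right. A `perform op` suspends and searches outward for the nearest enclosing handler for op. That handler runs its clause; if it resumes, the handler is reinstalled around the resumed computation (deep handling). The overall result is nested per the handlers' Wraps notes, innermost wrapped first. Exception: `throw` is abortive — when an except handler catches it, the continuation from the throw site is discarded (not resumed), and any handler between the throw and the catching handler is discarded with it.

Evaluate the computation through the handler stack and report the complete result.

Answer: [[5, 29]]

Evaluation trace:
emit(5) @ H1 ⇒ out+=5
throw(3) @ H0 caught ⇒ 29
H1 returns [5, 29]
H2 returns [5, 29]
H3 returns [[5, 29]]
= [[5, 29]]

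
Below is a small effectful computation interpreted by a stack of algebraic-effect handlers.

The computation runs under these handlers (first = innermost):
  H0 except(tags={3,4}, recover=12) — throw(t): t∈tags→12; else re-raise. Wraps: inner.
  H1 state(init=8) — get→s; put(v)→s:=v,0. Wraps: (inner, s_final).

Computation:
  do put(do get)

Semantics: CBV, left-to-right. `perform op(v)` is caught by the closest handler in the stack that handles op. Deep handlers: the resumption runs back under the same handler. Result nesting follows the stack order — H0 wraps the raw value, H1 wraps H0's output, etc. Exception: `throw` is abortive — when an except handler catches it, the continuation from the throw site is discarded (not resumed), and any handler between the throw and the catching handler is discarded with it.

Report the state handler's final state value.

Answer: 8

Evaluation trace:
get @ H1 ⇒ 8
put(8) @ H1 ⇒ s:=8
H0 returns 0
H1 returns (0, 8)
= (0, 8)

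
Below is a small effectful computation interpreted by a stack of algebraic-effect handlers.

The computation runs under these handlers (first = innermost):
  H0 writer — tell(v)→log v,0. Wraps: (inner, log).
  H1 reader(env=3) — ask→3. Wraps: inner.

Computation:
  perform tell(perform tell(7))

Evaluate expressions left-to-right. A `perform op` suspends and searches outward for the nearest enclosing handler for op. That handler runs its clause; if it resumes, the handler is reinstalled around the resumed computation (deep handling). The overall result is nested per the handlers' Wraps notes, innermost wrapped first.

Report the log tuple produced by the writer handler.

Working:
tell(7) @ H0 ⇒ log+=7
tell(0) @ H0 ⇒ log+=0
H0 returns (0, (7, 0))
H1 returns (0, (7, 0))
= (0, (7, 0))

Answer: (7, 0)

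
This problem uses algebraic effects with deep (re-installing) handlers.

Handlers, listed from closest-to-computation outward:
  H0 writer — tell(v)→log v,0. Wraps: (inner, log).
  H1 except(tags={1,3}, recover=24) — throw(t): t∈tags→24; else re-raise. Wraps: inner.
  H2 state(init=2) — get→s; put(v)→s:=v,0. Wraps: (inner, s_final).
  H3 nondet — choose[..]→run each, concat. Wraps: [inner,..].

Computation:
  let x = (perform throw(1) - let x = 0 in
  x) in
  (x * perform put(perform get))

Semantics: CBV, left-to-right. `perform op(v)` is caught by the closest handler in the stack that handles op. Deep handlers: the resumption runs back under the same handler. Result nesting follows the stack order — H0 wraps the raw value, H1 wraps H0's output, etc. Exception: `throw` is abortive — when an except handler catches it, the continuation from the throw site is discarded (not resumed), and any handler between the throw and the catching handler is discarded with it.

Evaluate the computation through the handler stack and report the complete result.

Step-by-step:
throw(1) @ H1 caught ⇒ 24
H2 returns (24, 2)
H3 returns [(24, 2)]
= [(24, 2)]

Answer: [(24, 2)]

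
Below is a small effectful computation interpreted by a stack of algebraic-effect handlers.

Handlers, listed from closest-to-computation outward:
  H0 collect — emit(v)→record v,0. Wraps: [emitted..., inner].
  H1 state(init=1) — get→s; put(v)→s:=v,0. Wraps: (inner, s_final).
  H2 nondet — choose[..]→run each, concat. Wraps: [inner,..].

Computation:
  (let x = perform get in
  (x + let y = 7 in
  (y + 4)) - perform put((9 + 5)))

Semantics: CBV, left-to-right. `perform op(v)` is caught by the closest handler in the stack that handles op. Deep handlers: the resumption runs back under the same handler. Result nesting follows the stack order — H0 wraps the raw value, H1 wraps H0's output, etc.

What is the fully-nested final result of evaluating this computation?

Evaluation trace:
get @ H1 ⇒ 1
put(14) @ H1 ⇒ s:=14
H0 returns [12]
H1 returns ([12], 14)
H2 returns [([12], 14)]
= [([12], 14)]

Answer: [([12], 14)]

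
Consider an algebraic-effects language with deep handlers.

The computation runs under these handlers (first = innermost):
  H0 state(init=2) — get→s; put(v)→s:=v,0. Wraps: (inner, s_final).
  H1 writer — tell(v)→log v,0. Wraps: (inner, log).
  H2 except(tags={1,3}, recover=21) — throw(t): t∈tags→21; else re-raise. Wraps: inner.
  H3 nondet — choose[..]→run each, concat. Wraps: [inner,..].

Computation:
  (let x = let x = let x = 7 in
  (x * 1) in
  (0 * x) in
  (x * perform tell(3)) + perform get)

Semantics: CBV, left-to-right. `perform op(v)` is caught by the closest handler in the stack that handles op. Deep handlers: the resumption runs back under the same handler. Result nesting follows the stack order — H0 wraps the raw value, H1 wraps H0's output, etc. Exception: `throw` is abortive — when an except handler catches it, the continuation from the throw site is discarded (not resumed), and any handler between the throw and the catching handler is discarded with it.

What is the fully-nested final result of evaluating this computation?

Evaluation trace:
tell(3) @ H1 ⇒ log+=3
get @ H0 ⇒ 2
H0 returns (2, 2)
H1 returns ((2, 2), (3))
H2 returns ((2, 2), (3))
H3 returns [((2, 2), (3))]
= [((2, 2), (3))]

Answer: [((2, 2), (3))]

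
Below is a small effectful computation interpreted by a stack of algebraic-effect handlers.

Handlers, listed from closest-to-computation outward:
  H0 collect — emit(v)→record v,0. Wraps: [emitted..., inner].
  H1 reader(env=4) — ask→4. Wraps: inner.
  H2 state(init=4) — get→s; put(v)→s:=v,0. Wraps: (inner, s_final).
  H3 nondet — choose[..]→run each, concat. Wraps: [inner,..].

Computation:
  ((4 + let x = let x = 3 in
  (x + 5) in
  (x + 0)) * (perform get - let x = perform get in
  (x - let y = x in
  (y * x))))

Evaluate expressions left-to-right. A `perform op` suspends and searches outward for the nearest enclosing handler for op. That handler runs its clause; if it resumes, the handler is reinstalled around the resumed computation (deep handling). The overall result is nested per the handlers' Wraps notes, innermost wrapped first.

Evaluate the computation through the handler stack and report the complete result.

Step-by-step:
get @ H2 ⇒ 4
get @ H2 ⇒ 4
H0 returns [192]
H1 returns [192]
H2 returns ([192], 4)
H3 returns [([192], 4)]
= [([192], 4)]

Answer: [([192], 4)]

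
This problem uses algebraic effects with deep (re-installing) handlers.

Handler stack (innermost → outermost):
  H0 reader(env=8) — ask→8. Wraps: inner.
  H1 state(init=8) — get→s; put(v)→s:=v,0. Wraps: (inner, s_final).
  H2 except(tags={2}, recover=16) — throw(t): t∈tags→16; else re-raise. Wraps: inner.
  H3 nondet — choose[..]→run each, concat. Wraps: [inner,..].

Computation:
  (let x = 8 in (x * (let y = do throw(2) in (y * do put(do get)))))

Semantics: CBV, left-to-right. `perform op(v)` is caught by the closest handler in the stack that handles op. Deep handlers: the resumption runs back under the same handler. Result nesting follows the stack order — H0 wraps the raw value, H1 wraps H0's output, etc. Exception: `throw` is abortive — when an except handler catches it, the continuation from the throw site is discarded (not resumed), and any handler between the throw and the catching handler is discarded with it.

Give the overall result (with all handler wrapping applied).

Answer: [16]

Evaluation trace:
throw(2) @ H2 caught ⇒ 16
H3 returns [16]
= [16]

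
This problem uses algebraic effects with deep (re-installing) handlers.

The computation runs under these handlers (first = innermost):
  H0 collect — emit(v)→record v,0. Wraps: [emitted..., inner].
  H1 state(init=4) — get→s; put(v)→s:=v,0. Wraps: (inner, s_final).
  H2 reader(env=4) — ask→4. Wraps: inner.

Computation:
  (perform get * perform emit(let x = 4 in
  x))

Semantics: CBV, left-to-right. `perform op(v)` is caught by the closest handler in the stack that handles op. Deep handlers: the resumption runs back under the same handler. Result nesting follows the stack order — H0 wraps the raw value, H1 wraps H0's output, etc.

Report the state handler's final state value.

Answer: 4

Evaluation trace:
get @ H1 ⇒ 4
emit(4) @ H0 ⇒ out+=4
H0 returns [4, 0]
H1 returns ([4, 0], 4)
H2 returns ([4, 0], 4)
= ([4, 0], 4)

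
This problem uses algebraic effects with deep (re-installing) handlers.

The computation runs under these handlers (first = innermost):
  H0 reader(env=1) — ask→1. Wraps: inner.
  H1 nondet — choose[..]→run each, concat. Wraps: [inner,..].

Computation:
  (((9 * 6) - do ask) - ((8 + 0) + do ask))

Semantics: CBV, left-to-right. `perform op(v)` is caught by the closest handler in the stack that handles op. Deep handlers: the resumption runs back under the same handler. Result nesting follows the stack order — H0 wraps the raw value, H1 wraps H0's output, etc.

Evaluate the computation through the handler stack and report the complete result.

Answer: [44]

Step-by-step:
ask @ H0 ⇒ 1
ask @ H0 ⇒ 1
H0 returns 44
H1 returns [44]
= [44]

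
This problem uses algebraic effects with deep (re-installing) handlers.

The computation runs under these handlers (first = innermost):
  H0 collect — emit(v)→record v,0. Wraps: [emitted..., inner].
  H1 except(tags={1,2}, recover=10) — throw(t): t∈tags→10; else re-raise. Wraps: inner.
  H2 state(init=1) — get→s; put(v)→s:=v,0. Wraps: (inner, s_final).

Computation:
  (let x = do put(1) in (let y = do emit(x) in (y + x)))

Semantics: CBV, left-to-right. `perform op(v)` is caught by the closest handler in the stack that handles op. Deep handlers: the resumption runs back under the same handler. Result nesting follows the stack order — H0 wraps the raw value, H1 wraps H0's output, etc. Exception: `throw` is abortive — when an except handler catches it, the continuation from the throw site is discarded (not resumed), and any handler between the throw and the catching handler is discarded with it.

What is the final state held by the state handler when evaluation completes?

Step-by-step:
put(1) @ H2 ⇒ s:=1
emit(0) @ H0 ⇒ out+=0
H0 returns [0, 0]
H1 returns [0, 0]
H2 returns ([0, 0], 1)
= ([0, 0], 1)

Answer: 1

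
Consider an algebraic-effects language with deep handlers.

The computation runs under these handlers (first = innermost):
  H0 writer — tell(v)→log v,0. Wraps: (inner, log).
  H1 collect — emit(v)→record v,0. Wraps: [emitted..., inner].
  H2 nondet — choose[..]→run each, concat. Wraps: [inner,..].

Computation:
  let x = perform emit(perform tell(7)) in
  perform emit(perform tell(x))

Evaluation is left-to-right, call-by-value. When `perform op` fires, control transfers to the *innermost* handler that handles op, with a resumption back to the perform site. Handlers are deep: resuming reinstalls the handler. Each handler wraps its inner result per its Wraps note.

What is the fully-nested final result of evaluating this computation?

Step-by-step:
tell(7) @ H0 ⇒ log+=7
emit(0) @ H1 ⇒ out+=0
tell(0) @ H0 ⇒ log+=0
emit(0) @ H1 ⇒ out+=0
H0 returns (0, (7, 0))
H1 returns [0, 0, (0, (7, 0))]
H2 returns [[0, 0, (0, (7, 0))]]
= [[0, 0, (0, (7, 0))]]

Answer: [[0, 0, (0, (7, 0))]]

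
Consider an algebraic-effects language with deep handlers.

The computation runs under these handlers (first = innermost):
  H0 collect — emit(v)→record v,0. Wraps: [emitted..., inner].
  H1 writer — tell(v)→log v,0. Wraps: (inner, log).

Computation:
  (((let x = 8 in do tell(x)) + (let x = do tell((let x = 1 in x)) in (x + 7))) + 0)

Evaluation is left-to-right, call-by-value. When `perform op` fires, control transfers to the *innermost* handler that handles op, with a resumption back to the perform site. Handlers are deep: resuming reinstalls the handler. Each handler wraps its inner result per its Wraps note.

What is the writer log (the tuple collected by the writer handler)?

Answer: (8, 1)

Step-by-step:
tell(8) @ H1 ⇒ log+=8
tell(1) @ H1 ⇒ log+=1
H0 returns [7]
H1 returns ([7], (8, 1))
= ([7], (8, 1))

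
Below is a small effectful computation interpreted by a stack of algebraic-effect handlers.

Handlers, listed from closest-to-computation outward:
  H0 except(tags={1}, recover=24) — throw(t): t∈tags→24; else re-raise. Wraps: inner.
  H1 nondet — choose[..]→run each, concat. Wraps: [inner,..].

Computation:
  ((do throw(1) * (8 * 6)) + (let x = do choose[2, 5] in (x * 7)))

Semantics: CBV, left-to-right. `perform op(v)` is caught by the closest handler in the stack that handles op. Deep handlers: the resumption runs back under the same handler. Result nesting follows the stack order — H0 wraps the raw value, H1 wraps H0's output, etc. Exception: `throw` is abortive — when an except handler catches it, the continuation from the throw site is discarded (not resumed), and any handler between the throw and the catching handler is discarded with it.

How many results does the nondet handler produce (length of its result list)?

Answer: 1

Working:
throw(1) @ H0 caught ⇒ 24
H1 returns [24]
= [24]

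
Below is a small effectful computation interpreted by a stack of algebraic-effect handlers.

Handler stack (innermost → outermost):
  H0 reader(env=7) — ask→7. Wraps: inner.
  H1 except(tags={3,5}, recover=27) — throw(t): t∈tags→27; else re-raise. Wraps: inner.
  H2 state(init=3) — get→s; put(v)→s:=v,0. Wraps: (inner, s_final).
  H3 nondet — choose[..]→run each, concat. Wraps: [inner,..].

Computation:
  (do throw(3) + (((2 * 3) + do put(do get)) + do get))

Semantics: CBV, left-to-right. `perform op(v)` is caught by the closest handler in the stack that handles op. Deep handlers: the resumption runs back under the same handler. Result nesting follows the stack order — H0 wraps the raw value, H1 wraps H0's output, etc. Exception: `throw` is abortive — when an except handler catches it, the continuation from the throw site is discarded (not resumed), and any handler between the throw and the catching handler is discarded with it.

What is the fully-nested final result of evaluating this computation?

Working:
throw(3) @ H1 caught ⇒ 27
H2 returns (27, 3)
H3 returns [(27, 3)]
= [(27, 3)]

Answer: [(27, 3)]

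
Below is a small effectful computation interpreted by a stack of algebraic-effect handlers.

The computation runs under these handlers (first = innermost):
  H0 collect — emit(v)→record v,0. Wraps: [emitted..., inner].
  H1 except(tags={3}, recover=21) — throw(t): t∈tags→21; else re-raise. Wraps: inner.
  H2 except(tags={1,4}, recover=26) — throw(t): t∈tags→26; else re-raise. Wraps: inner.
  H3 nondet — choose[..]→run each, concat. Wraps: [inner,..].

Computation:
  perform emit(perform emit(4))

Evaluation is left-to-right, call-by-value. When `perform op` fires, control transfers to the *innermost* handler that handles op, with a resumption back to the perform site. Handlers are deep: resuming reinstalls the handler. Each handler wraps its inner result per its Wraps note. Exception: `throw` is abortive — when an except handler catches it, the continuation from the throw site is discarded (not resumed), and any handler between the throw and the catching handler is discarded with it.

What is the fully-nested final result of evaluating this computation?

Evaluation trace:
emit(4) @ H0 ⇒ out+=4
emit(0) @ H0 ⇒ out+=0
H0 returns [4, 0, 0]
H1 returns [4, 0, 0]
H2 returns [4, 0, 0]
H3 returns [[4, 0, 0]]
= [[4, 0, 0]]

Answer: [[4, 0, 0]]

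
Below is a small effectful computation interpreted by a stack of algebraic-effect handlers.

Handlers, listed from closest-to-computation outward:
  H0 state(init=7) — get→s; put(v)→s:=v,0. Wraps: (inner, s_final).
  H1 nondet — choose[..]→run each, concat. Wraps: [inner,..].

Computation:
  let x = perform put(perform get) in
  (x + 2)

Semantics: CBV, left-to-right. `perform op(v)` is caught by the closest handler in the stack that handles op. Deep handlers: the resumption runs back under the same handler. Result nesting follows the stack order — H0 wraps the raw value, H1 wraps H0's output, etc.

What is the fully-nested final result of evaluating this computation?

Evaluation trace:
get @ H0 ⇒ 7
put(7) @ H0 ⇒ s:=7
H0 returns (2, 7)
H1 returns [(2, 7)]
= [(2, 7)]

Answer: [(2, 7)]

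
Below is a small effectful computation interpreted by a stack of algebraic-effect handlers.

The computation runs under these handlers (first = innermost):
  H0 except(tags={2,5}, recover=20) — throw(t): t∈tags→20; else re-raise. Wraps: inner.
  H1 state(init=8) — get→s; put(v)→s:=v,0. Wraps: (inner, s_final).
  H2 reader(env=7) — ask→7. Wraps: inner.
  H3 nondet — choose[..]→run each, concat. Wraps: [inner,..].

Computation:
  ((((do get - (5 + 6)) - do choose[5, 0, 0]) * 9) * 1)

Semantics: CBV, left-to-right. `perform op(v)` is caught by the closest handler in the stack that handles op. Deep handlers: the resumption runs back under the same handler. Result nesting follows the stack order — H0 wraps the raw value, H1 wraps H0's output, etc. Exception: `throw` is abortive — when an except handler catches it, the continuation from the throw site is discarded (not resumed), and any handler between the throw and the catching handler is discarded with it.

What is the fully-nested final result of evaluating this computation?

Answer: [(-72, 8), (-27, 8), (-27, 8)]

Working:
get @ H1 ⇒ 8
choose[5, 0, 0] @ H3
  branch[0] choose=5:
    H0 returns -72
    H1 returns (-72, 8)
    H2 returns (-72, 8)
    H3 returns [(-72, 8)]
  branch[1] choose=0:
    H0 returns -27
    H1 returns (-27, 8)
    H2 returns (-27, 8)
    H3 returns [(-27, 8)]
  branch[2] choose=0:
    H0 returns -27
    H1 returns (-27, 8)
    H2 returns (-27, 8)
    H3 returns [(-27, 8)]
= [(-72, 8), (-27, 8), (-27, 8)]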